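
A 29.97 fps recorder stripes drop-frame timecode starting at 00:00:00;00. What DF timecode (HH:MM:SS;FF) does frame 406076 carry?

03:45:49;12

Each 10-minute DF block holds 10 × 60 × 30 − 9 × 2 = 17982 frames. 406076 ÷ 17982 → 22 full blocks, remainder 10472.
Within the partial block the first minute is 1800 frames and each further minute 1798, so 5 further minute boundaries passed. Total skipped labels = 18 × 22 + 2 × 5 = 406.
Non-drop label index = 406076 + 406 = 406482; at 30 labels/s that is 03:45:49:12, i.e. DF 03:45:49;12.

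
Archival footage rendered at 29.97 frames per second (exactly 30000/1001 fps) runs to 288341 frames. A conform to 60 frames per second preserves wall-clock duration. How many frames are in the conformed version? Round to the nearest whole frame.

Frames at target rate = 288341 × (60) / (30000/1001) = 288629341/500 ≈ 577258.682.
Nearest whole frame: 577259.

577259 frames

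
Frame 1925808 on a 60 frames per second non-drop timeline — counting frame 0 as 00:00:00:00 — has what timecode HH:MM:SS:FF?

1925808 ÷ 60 = 32096 full seconds, remainder 48 frames.
32096 s = 8 h 54 min 56 s.
Timecode: 08:54:56:48.

08:54:56:48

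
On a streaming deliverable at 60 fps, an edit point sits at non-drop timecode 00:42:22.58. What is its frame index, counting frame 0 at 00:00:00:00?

Total seconds to the label: (0 × 3600 + 42 × 60 + 22) = 2542.
Frame index = 2542 × 60 + 58 = 152578.

152578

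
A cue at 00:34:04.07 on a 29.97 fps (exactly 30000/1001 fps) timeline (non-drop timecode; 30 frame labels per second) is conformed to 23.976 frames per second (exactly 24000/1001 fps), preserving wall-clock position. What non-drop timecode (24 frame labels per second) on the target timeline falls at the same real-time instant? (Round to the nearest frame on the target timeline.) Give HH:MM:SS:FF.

00:34:04:06

Source frame index: (0×3600 + 34×60 + 4) × 30 + 7 = 61327.
Real time: 61327 / (30000/1001) = 61388327/30000 s.
Target frame: (61388327/30000) × (24000/1001) = 245308/5 ≈ 49061.600 → 49062.
At 24 labels/s: frame 49062 → 00:34:04:06.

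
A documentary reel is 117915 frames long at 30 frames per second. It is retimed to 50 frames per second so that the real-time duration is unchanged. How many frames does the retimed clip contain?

Target frames = source frames × (target rate / source rate) = 117915 × (50)/(30) = 117915 × 5/3 = 196525.

196525 frames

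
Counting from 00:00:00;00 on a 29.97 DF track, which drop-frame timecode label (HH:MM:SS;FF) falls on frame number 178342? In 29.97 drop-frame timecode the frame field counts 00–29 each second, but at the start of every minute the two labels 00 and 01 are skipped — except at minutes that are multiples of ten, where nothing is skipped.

Ten DF minutes hold 17982 frames, so frame 178342 lies in block 9 (frames 161838–179819) with 16504 frames into that block.
The block's first minute is 1800 frames and the rest 1798 each; 16504 frames reaches minute 9, so 9 × 18 + 9 × 2 = 180 labels have been skipped so far.
Adding those back, label number 178342 + 180 = 178522 at 30 labels/s is 5950 s + 22 f = 1 h 39 min 10 s frame 22, i.e. 01:39:10;22.

01:39:10;22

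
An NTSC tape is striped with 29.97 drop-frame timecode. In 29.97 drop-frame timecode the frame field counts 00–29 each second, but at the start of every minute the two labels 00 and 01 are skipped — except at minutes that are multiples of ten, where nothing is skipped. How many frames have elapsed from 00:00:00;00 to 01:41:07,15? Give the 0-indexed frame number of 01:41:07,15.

181843

Complete 10-minute blocks: 10, each 17982 frames → 179820.
Remaining 1 whole minute in the current block: 1800 + 0 × 1798 = 1800 frames.
Within the current minute: 7 × 30 + 15 − 2 = 223 (labels ;00/;01 skipped at this minute). Total = 179820 + 1800 + 223 = 181843.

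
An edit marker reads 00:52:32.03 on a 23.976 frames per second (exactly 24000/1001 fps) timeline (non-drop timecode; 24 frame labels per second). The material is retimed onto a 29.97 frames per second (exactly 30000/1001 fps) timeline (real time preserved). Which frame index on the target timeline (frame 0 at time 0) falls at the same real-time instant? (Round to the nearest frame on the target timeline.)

Source frame index: (0×3600 + 52×60 + 32) × 24 + 3 = 75651.
Real time: 75651 / (24000/1001) = 25242217/8000 s.
Target frame: (25242217/8000) × (30000/1001) = 378255/4 ≈ 94563.750 → 94564.

frame 94564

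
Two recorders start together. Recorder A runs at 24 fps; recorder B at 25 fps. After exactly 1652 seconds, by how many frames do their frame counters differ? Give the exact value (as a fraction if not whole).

A emits 24 × 1652 = 39648 frames; B emits 25 × 1652 = 41300.
Difference = 1652 frames; B is ahead of A.

1652 frames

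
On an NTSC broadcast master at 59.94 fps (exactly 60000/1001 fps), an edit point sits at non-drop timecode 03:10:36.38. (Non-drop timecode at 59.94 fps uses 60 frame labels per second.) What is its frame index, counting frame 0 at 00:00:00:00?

frame 686198

Total seconds to the label: (3 × 3600 + 10 × 60 + 36) = 11436.
Frame index = 11436 × 60 + 38 = 686198.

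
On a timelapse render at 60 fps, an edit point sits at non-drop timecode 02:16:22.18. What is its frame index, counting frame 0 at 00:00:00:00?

frame 490938

Total seconds to the label: (2 × 3600 + 16 × 60 + 22) = 8182.
Frame index = 8182 × 60 + 18 = 490938.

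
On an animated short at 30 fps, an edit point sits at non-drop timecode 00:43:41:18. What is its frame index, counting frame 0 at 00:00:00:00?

frame 78648

Total seconds to the label: (0 × 3600 + 43 × 60 + 41) = 2621.
Frame index = 2621 × 30 + 18 = 78648.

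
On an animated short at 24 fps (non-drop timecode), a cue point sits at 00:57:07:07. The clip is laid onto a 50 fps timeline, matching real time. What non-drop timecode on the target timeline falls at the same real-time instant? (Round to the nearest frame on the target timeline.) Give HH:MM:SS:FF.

00:57:07:15

Source frame index: (0×3600 + 57×60 + 7) × 24 + 7 = 82255.
Real time: 82255 / (24) = 82255/24 s.
Target frame: (82255/24) × (50) = 2056375/12 ≈ 171364.583 → 171365.
At 50 labels/s: frame 171365 → 00:57:07:15.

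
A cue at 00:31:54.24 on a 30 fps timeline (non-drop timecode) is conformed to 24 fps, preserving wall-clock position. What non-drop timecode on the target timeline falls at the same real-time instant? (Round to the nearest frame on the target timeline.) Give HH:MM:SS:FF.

Source frame index: (0×3600 + 31×60 + 54) × 30 + 24 = 57444.
Real time: 57444 / (30) = 9574/5 s.
Target frame: (9574/5) × (24) = 229776/5 ≈ 45955.200 → 45955.
At 24 labels/s: frame 45955 → 00:31:54:19.

00:31:54:19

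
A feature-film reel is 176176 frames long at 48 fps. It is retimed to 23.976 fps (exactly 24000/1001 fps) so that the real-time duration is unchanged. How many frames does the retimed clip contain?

88000 frames

Target frames = source frames × (target rate / source rate) = 176176 × (24000/1001)/(48) = 176176 × 500/1001 = 88000.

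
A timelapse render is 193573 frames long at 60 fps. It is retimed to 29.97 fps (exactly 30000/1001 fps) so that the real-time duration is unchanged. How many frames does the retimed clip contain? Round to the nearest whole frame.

96690 frames

Frames at target rate = 193573 × (30000/1001) / (60) = 96786500/1001 ≈ 96689.810.
Nearest whole frame: 96690.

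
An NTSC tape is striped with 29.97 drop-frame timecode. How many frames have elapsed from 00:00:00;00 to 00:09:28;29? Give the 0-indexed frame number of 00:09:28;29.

As if non-drop at 30 labels/s: (0 × 3600 + 9 × 60 + 28) × 30 + 29 = 17069.
Minute boundaries passed: 9; those not divisible by 10: 9 − 0 = 9; dropped labels = 2 × 9 = 18.
Actual frame index = 17069 − 18 = 17051.

17051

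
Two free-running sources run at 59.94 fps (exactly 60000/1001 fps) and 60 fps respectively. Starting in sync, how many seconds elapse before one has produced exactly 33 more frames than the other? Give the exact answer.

The gap grows by |60 − 60000/1001| = 60/1001 frames per second.
Time for a 33-frame gap: 33 ÷ (60/1001) = 550.55 s.

550.55 seconds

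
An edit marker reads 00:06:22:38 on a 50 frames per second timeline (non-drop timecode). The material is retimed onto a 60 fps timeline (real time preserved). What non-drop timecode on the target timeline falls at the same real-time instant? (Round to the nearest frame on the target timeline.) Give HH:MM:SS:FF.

Source frame index: (0×3600 + 6×60 + 22) × 50 + 38 = 19138.
Real time: 19138 / (50) = 9569/25 s.
Target frame: (9569/25) × (60) = 114828/5 ≈ 22965.600 → 22966.
At 60 labels/s: frame 22966 → 00:06:22:46.

00:06:22:46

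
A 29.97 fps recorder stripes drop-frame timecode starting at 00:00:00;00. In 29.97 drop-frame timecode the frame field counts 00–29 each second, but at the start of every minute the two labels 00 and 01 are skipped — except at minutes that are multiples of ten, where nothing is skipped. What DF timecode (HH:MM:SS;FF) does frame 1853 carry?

00:01:01;25

Ten DF minutes hold 17982 frames, so frame 1853 lies in block 0 (frames 0–17981) with 1853 frames into that block.
The block's first minute is 1800 frames and the rest 1798 each; 1853 frames reaches minute 1, so 0 × 18 + 1 × 2 = 2 labels have been skipped so far.
Adding those back, label number 1853 + 2 = 1855 at 30 labels/s is 61 s + 25 f = 0 h 1 min 1 s frame 25, i.e. 00:01:01;25.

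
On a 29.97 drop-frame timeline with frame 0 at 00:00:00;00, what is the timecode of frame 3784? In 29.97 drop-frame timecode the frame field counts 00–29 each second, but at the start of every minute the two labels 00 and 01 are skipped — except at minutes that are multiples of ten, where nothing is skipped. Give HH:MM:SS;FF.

Ten DF minutes hold 17982 frames, so frame 3784 lies in block 0 (frames 0–17981) with 3784 frames into that block.
The block's first minute is 1800 frames and the rest 1798 each; 3784 frames reaches minute 2, so 0 × 18 + 2 × 2 = 4 labels have been skipped so far.
Adding those back, label number 3784 + 4 = 3788 at 30 labels/s is 126 s + 8 f = 0 h 2 min 6 s frame 8, i.e. 00:02:06;08.

00:02:06;08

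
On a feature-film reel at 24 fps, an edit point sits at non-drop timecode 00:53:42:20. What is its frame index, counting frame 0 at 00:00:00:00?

frame 77348

Total seconds to the label: (0 × 3600 + 53 × 60 + 42) = 3222.
Frame index = 3222 × 24 + 20 = 77348.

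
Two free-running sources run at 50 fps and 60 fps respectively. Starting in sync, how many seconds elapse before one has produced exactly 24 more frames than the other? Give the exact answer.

2.4 seconds

The gap grows by |60 − 50| = 10 frames per second.
Time for a 24-frame gap: 24 ÷ (10) = 2.4 s.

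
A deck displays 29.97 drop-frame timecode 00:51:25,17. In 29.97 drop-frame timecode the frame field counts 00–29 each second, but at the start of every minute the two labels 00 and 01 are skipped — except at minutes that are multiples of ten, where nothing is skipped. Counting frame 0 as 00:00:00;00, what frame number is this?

92475

Complete 10-minute blocks: 5, each 17982 frames → 89910.
Remaining 1 whole minute in the current block: 1800 + 0 × 1798 = 1800 frames.
Within the current minute: 25 × 30 + 17 − 2 = 765 (labels ;00/;01 skipped at this minute). Total = 89910 + 1800 + 765 = 92475.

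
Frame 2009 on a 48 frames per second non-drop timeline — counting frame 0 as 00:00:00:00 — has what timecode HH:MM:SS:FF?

2009 ÷ 48 = 41 full seconds, remainder 41 frames.
41 s = 0 h 0 min 41 s.
Timecode: 00:00:41:41.

00:00:41:41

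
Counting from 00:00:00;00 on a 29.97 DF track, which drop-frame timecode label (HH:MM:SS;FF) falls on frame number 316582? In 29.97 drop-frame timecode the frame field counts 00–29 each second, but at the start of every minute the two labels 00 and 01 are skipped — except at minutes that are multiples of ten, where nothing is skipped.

Ten DF minutes hold 17982 frames, so frame 316582 lies in block 17 (frames 305694–323675) with 10888 frames into that block.
The block's first minute is 1800 frames and the rest 1798 each; 10888 frames reaches minute 6, so 17 × 18 + 6 × 2 = 318 labels have been skipped so far.
Adding those back, label number 316582 + 318 = 316900 at 30 labels/s is 10563 s + 10 f = 2 h 56 min 3 s frame 10, i.e. 02:56:03;10.

02:56:03;10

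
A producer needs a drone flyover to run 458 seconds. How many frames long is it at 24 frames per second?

10992 frames

Frames = 458 × 24 = 10992.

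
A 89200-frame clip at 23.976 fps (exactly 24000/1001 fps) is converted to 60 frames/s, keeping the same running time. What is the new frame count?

Target frames = source frames × (target rate / source rate) = 89200 × (60)/(24000/1001) = 89200 × 1001/400 = 223223.

223223 frames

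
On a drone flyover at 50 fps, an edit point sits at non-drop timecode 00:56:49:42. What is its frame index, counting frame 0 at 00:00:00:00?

Total seconds to the label: (0 × 3600 + 56 × 60 + 49) = 3409.
Frame index = 3409 × 50 + 42 = 170492.

frame 170492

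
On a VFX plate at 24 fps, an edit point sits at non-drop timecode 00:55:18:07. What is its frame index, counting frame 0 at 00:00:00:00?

frame 79639

Total seconds to the label: (0 × 3600 + 55 × 60 + 18) = 3318.
Frame index = 3318 × 24 + 7 = 79639.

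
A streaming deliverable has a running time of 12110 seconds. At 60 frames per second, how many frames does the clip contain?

Frames = 12110 × 60 = 726600.

726600 frames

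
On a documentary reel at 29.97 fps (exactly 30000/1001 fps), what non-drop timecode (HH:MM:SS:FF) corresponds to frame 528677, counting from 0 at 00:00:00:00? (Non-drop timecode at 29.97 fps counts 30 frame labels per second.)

04:53:42:17

528677 ÷ 30 = 17622 full seconds, remainder 17 frames.
17622 s = 4 h 53 min 42 s.
Timecode: 04:53:42:17.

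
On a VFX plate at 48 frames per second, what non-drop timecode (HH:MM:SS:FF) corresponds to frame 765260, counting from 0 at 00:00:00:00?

04:25:42:44

765260 ÷ 48 = 15942 full seconds, remainder 44 frames.
15942 s = 4 h 25 min 42 s.
Timecode: 04:25:42:44.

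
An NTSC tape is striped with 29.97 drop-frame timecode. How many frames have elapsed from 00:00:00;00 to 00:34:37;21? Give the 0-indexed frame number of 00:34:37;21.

62269

Complete 10-minute blocks: 3, each 17982 frames → 53946.
Remaining 4 whole minutes in the current block: 1800 + 3 × 1798 = 7194 frames.
Within the current minute: 37 × 30 + 21 − 2 = 1129 (labels ;00/;01 skipped at this minute). Total = 53946 + 7194 + 1129 = 62269.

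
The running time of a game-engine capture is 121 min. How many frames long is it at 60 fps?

435600 frames

121 min = 7260 s.
Frames = 7260 × 60 = 435600.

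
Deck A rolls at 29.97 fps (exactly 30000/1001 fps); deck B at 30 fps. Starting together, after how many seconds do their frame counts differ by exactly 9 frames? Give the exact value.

300.3 seconds

The gap grows by |30 − 30000/1001| = 30/1001 frames per second.
Time for a 9-frame gap: 9 ÷ (30/1001) = 300.3 s.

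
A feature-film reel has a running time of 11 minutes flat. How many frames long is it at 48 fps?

31680 frames

11 min = 660 s.
Frames = 660 × 48 = 31680.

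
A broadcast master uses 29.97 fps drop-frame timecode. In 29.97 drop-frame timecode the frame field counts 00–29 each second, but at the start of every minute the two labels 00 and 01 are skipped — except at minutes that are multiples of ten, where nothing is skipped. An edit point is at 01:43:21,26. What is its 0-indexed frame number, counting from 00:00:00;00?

As if non-drop at 30 labels/s: (1 × 3600 + 43 × 60 + 21) × 30 + 26 = 186056.
Minute boundaries passed: 103; those not divisible by 10: 103 − 10 = 93; dropped labels = 2 × 93 = 186.
Actual frame index = 186056 − 186 = 185870.

185870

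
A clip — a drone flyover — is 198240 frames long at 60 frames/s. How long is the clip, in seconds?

Running time = 198240 / (60) = 3304 s.

3304 seconds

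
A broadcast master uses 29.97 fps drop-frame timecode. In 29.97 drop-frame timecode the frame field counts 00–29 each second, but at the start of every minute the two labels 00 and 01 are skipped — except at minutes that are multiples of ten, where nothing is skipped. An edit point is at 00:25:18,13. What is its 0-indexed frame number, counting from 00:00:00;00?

Complete 10-minute blocks: 2, each 17982 frames → 35964.
Remaining 5 whole minutes in the current block: 1800 + 4 × 1798 = 8992 frames.
Within the current minute: 18 × 30 + 13 − 2 = 551 (labels ;00/;01 skipped at this minute). Total = 35964 + 8992 + 551 = 45507.

45507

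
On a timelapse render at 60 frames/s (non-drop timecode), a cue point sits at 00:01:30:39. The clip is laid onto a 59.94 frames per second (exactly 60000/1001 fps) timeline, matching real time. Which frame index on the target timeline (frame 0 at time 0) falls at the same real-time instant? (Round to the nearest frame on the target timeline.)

Source frame index: (0×3600 + 1×60 + 30) × 60 + 39 = 5439.
Real time: 5439 / (60) = 1813/20 s.
Target frame: (1813/20) × (60000/1001) = 777000/143 ≈ 5433.566 → 5434.

frame 5434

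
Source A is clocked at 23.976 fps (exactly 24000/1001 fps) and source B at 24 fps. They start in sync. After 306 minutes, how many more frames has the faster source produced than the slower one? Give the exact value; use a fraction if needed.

306 min = 18360 s.
A emits 24000/1001 × 18360 = 440640000/1001 frames; B emits 24 × 18360 = 440640.
Difference = 440640/1001 frames (≈ 440.1998); B is ahead of A.

440640/1001 frames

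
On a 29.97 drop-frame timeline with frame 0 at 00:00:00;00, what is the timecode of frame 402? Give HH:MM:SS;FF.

00:00:13;12

Ten DF minutes hold 17982 frames, so frame 402 lies in block 0 (frames 0–17981) with 402 frames into that block.
The block's first minute is 1800 frames and the rest 1798 each; 402 frames reaches minute 0, so 0 × 18 + 0 × 2 = 0 labels have been skipped so far.
Adding those back, label number 402 + 0 = 402 at 30 labels/s is 13 s + 12 f = 0 h 0 min 13 s frame 12, i.e. 00:00:13;12.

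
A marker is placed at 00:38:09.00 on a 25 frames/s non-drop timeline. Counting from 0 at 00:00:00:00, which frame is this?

Total seconds to the label: (0 × 3600 + 38 × 60 + 9) = 2289.
Frame index = 2289 × 25 + 0 = 57225.

57225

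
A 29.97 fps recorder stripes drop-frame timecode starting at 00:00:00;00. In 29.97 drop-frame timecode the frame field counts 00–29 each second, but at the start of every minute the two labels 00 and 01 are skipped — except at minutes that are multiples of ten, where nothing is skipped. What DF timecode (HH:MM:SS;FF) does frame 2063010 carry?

Ten DF minutes hold 17982 frames, so frame 2063010 lies in block 114 (frames 2049948–2067929) with 13062 frames into that block.
The block's first minute is 1800 frames and the rest 1798 each; 13062 frames reaches minute 7, so 114 × 18 + 7 × 2 = 2066 labels have been skipped so far.
Adding those back, label number 2063010 + 2066 = 2065076 at 30 labels/s is 68835 s + 26 f = 19 h 7 min 15 s frame 26, i.e. 19:07:15;26.

19:07:15;26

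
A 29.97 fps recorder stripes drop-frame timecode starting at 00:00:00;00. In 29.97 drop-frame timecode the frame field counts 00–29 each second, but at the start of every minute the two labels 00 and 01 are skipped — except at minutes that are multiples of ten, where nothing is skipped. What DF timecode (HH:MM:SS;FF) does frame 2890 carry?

00:01:36;12

Ten DF minutes hold 17982 frames, so frame 2890 lies in block 0 (frames 0–17981) with 2890 frames into that block.
The block's first minute is 1800 frames and the rest 1798 each; 2890 frames reaches minute 1, so 0 × 18 + 1 × 2 = 2 labels have been skipped so far.
Adding those back, label number 2890 + 2 = 2892 at 30 labels/s is 96 s + 12 f = 0 h 1 min 36 s frame 12, i.e. 00:01:36;12.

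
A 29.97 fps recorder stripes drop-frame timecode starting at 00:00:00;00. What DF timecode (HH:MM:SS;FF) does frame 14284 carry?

00:07:56;18

Each 10-minute DF block holds 10 × 60 × 30 − 9 × 2 = 17982 frames. 14284 ÷ 17982 → 0 full blocks, remainder 14284.
Within the partial block the first minute is 1800 frames and each further minute 1798, so 7 further minute boundaries passed. Total skipped labels = 18 × 0 + 2 × 7 = 14.
Non-drop label index = 14284 + 14 = 14298; at 30 labels/s that is 00:07:56:18, i.e. DF 00:07:56;18.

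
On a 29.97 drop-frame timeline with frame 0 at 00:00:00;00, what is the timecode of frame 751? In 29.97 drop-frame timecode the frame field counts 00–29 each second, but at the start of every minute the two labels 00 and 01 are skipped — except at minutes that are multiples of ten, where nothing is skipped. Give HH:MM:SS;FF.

Ten DF minutes hold 17982 frames, so frame 751 lies in block 0 (frames 0–17981) with 751 frames into that block.
The block's first minute is 1800 frames and the rest 1798 each; 751 frames reaches minute 0, so 0 × 18 + 0 × 2 = 0 labels have been skipped so far.
Adding those back, label number 751 + 0 = 751 at 30 labels/s is 25 s + 1 f = 0 h 0 min 25 s frame 1, i.e. 00:00:25;01.

00:00:25;01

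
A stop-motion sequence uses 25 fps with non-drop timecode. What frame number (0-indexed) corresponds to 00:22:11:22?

frame 33297

Total seconds to the label: (0 × 3600 + 22 × 60 + 11) = 1331.
Frame index = 1331 × 25 + 22 = 33297.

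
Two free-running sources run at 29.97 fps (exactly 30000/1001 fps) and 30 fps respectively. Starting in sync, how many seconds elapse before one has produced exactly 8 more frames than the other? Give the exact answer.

4004/15 seconds

The gap grows by |30 − 30000/1001| = 30/1001 frames per second.
Time for a 8-frame gap: 8 ÷ (30/1001) = 4004/15 s.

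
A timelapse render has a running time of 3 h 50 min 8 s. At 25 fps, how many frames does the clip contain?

345200 frames

3 h 50 min 8 s = 13808 s.
Frames = 13808 × 25 = 345200.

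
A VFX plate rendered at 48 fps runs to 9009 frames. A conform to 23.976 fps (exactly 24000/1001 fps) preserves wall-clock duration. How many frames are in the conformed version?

4500 frames

Target frames = source frames × (target rate / source rate) = 9009 × (24000/1001)/(48) = 9009 × 500/1001 = 4500.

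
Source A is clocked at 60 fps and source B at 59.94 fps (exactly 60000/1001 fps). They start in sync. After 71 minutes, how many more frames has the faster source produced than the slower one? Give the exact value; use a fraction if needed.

255600/1001 frames

71 min = 4260 s.
A emits 60 × 4260 = 255600 frames; B emits 60000/1001 × 4260 = 255600000/1001.
Difference = 255600/1001 frames (≈ 255.3447); B is behind A.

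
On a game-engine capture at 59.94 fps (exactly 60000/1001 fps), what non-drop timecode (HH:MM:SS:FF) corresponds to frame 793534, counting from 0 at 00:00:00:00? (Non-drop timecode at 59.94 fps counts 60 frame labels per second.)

03:40:25:34

793534 ÷ 60 = 13225 full seconds, remainder 34 frames.
13225 s = 3 h 40 min 25 s.
Timecode: 03:40:25:34.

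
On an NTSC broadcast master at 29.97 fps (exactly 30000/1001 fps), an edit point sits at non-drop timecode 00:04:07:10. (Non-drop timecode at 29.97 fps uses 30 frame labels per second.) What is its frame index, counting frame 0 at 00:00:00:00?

7420

Total seconds to the label: (0 × 3600 + 4 × 60 + 7) = 247.
Frame index = 247 × 30 + 10 = 7420.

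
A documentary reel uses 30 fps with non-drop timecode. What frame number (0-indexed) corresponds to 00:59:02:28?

frame 106288

Total seconds to the label: (0 × 3600 + 59 × 60 + 2) = 3542.
Frame index = 3542 × 30 + 28 = 106288.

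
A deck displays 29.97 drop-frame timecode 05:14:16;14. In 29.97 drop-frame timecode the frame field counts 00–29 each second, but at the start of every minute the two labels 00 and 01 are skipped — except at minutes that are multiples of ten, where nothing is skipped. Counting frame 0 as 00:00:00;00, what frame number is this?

Complete 10-minute blocks: 31, each 17982 frames → 557442.
Remaining 4 whole minutes in the current block: 1800 + 3 × 1798 = 7194 frames.
Within the current minute: 16 × 30 + 14 − 2 = 492 (labels ;00/;01 skipped at this minute). Total = 557442 + 7194 + 492 = 565128.

565128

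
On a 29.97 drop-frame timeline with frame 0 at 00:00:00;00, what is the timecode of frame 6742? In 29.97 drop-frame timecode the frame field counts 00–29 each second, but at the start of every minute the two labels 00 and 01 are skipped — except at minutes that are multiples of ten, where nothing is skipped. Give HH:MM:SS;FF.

Ten DF minutes hold 17982 frames, so frame 6742 lies in block 0 (frames 0–17981) with 6742 frames into that block.
The block's first minute is 1800 frames and the rest 1798 each; 6742 frames reaches minute 3, so 0 × 18 + 3 × 2 = 6 labels have been skipped so far.
Adding those back, label number 6742 + 6 = 6748 at 30 labels/s is 224 s + 28 f = 0 h 3 min 44 s frame 28, i.e. 00:03:44;28.

00:03:44;28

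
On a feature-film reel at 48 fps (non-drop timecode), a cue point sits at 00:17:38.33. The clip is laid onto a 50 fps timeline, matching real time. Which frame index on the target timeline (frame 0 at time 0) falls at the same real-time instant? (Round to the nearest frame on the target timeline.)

frame 52934

Source frame index: (0×3600 + 17×60 + 38) × 48 + 33 = 50817.
Real time: 50817 / (48) = 16939/16 s.
Target frame: (16939/16) × (50) = 423475/8 ≈ 52934.375 → 52934.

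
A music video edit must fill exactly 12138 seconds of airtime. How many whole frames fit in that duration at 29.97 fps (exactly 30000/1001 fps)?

363776 frames

Frames = 12138 × 30000/1001 = 52020000/143 ≈ 363776.2238.
Complete frames: 363776.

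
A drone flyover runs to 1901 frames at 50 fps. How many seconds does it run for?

Running time = 1901 / (50) = 38.02 s.

38.02 seconds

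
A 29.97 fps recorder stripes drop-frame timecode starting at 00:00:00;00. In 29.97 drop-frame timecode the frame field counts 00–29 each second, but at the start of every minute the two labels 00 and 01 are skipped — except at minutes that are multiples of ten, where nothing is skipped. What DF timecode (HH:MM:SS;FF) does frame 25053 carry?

Ten DF minutes hold 17982 frames, so frame 25053 lies in block 1 (frames 17982–35963) with 7071 frames into that block.
The block's first minute is 1800 frames and the rest 1798 each; 7071 frames reaches minute 3, so 1 × 18 + 3 × 2 = 24 labels have been skipped so far.
Adding those back, label number 25053 + 24 = 25077 at 30 labels/s is 835 s + 27 f = 0 h 13 min 55 s frame 27, i.e. 00:13:55;27.

00:13:55;27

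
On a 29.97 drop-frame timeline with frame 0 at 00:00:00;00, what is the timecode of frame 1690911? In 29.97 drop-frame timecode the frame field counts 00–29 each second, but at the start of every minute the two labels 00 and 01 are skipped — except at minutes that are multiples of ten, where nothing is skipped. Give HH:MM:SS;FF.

15:40:20;03

Ten DF minutes hold 17982 frames, so frame 1690911 lies in block 94 (frames 1690308–1708289) with 603 frames into that block.
The block's first minute is 1800 frames and the rest 1798 each; 603 frames reaches minute 0, so 94 × 18 + 0 × 2 = 1692 labels have been skipped so far.
Adding those back, label number 1690911 + 1692 = 1692603 at 30 labels/s is 56420 s + 3 f = 15 h 40 min 20 s frame 3, i.e. 15:40:20;03.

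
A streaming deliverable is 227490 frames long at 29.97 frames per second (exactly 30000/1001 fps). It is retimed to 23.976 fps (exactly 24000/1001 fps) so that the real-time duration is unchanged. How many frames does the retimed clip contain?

181992 frames

Frames at target rate = 227490 × (24000/1001) / (30000/1001) = 181992.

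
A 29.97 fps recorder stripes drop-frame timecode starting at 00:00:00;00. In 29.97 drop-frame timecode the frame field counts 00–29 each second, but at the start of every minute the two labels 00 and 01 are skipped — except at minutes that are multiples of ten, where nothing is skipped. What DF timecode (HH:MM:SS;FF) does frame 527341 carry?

04:53:15;19

Ten DF minutes hold 17982 frames, so frame 527341 lies in block 29 (frames 521478–539459) with 5863 frames into that block.
The block's first minute is 1800 frames and the rest 1798 each; 5863 frames reaches minute 3, so 29 × 18 + 3 × 2 = 528 labels have been skipped so far.
Adding those back, label number 527341 + 528 = 527869 at 30 labels/s is 17595 s + 19 f = 4 h 53 min 15 s frame 19, i.e. 04:53:15;19.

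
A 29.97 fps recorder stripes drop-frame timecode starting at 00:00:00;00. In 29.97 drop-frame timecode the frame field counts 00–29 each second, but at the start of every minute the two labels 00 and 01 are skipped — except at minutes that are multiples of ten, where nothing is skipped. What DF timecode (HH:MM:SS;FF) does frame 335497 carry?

03:06:34;13

Ten DF minutes hold 17982 frames, so frame 335497 lies in block 18 (frames 323676–341657) with 11821 frames into that block.
The block's first minute is 1800 frames and the rest 1798 each; 11821 frames reaches minute 6, so 18 × 18 + 6 × 2 = 336 labels have been skipped so far.
Adding those back, label number 335497 + 336 = 335833 at 30 labels/s is 11194 s + 13 f = 3 h 6 min 34 s frame 13, i.e. 03:06:34;13.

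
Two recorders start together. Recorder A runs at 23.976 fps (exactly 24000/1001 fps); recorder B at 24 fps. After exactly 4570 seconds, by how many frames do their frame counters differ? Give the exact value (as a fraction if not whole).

109680/1001 frames

A emits 24000/1001 × 4570 = 109680000/1001 frames; B emits 24 × 4570 = 109680.
Difference = 109680/1001 frames (≈ 109.5704); B is ahead of A.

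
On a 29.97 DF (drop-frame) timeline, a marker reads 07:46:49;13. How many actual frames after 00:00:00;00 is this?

As if non-drop at 30 labels/s: (7 × 3600 + 46 × 60 + 49) × 30 + 13 = 840283.
Minute boundaries passed: 466; those not divisible by 10: 466 − 46 = 420; dropped labels = 2 × 420 = 840.
Actual frame index = 840283 − 840 = 839443.

839443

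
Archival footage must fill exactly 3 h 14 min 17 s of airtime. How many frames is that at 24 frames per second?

3 h 14 min 17 s = 11657 s.
Frames = 11657 × 24 = 279768.

279768 frames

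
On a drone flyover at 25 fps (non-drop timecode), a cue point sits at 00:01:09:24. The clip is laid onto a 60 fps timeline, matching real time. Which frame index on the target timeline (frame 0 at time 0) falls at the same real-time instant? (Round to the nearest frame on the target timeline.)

frame 4198

Source frame index: (0×3600 + 1×60 + 9) × 25 + 24 = 1749.
Real time: 1749 / (25) = 1749/25 s.
Target frame: (1749/25) × (60) = 20988/5 ≈ 4197.600 → 4198.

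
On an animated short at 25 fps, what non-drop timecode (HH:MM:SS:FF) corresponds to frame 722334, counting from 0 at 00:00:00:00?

08:01:33:09

722334 ÷ 25 = 28893 full seconds, remainder 9 frames.
28893 s = 8 h 1 min 33 s.
Timecode: 08:01:33:09.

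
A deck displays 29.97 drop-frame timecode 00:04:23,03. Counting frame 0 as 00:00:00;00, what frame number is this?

7885

As if non-drop at 30 labels/s: (0 × 3600 + 4 × 60 + 23) × 30 + 3 = 7893.
Minute boundaries passed: 4; those not divisible by 10: 4 − 0 = 4; dropped labels = 2 × 4 = 8.
Actual frame index = 7893 − 8 = 7885.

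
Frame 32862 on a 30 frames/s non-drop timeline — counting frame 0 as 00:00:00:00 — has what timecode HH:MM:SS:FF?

00:18:15:12

32862 ÷ 30 = 1095 full seconds, remainder 12 frames.
1095 s = 0 h 18 min 15 s.
Timecode: 00:18:15:12.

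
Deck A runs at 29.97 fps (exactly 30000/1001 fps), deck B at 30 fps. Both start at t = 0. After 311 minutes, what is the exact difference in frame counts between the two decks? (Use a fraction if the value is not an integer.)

559800/1001 frames

311 min = 18660 s.
A emits 30000/1001 × 18660 = 559800000/1001 frames; B emits 30 × 18660 = 559800.
Difference = 559800/1001 frames (≈ 559.2408); B is ahead of A.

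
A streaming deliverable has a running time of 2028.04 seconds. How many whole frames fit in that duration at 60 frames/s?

Frames = 2028.04 × 60 = 608412/5 ≈ 121682.4000.
Complete frames: 121682.

121682 frames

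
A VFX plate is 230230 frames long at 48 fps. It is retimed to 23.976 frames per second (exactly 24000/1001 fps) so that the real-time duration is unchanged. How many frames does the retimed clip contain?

115000 frames

Target frames = source frames × (target rate / source rate) = 230230 × (24000/1001)/(48) = 230230 × 500/1001 = 115000.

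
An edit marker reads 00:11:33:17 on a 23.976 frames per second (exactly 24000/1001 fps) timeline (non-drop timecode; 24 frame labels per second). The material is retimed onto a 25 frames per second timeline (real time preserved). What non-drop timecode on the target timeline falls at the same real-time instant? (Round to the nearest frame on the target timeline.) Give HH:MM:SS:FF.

00:11:34:10

Source frame index: (0×3600 + 11×60 + 33) × 24 + 17 = 16649.
Real time: 16649 / (24000/1001) = 16665649/24000 s.
Target frame: (16665649/24000) × (25) = 16665649/960 ≈ 17360.051 → 17360.
At 25 labels/s: frame 17360 → 00:11:34:10.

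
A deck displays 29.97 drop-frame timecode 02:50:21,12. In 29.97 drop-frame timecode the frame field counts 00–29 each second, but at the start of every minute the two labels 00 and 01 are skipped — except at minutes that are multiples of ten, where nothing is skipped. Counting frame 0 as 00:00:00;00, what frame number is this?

As if non-drop at 30 labels/s: (2 × 3600 + 50 × 60 + 21) × 30 + 12 = 306642.
Minute boundaries passed: 170; those not divisible by 10: 170 − 17 = 153; dropped labels = 2 × 153 = 306.
Actual frame index = 306642 − 306 = 306336.

306336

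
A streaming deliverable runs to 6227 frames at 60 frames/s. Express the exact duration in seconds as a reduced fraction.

Running time = 6227 ÷ (60) = 6227 × 1/60 = 6227/60 s.

6227/60 seconds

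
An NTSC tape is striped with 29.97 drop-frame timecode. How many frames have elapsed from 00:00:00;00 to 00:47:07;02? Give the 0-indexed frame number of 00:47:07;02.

84726

As if non-drop at 30 labels/s: (0 × 3600 + 47 × 60 + 7) × 30 + 2 = 84812.
Minute boundaries passed: 47; those not divisible by 10: 47 − 4 = 43; dropped labels = 2 × 43 = 86.
Actual frame index = 84812 − 86 = 84726.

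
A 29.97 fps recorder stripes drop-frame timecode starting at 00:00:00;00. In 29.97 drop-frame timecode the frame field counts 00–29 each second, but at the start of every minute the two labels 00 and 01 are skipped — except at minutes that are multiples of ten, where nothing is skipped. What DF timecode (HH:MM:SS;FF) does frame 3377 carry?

Each 10-minute DF block holds 10 × 60 × 30 − 9 × 2 = 17982 frames. 3377 ÷ 17982 → 0 full blocks, remainder 3377.
Within the partial block the first minute is 1800 frames and each further minute 1798, so 1 further minute boundary passed. Total skipped labels = 18 × 0 + 2 × 1 = 2.
Non-drop label index = 3377 + 2 = 3379; at 30 labels/s that is 00:01:52:19, i.e. DF 00:01:52;19.

00:01:52;19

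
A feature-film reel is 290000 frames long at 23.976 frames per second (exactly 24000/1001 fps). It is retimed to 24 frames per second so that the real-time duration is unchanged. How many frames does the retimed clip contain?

Target frames = source frames × (target rate / source rate) = 290000 × (24)/(24000/1001) = 290000 × 1001/1000 = 290290.

290290 frames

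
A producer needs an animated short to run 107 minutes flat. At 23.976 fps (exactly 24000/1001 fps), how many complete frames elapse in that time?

107 min = 6420 s.
Frames = 6420 × 24000/1001 = 154080000/1001 ≈ 153926.0739.
Complete frames: 153926.

153926 frames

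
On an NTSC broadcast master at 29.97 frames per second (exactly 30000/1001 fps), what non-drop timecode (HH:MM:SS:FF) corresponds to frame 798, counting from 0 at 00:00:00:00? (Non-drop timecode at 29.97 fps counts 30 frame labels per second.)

798 ÷ 30 = 26 full seconds, remainder 18 frames.
26 s = 0 h 0 min 26 s.
Timecode: 00:00:26:18.

00:00:26:18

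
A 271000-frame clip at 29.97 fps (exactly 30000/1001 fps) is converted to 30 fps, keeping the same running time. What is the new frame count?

271271 frames

Target frames = source frames × (target rate / source rate) = 271000 × (30)/(30000/1001) = 271000 × 1001/1000 = 271271.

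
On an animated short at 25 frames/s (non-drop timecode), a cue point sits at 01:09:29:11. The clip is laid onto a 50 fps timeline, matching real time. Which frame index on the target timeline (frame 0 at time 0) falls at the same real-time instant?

Source frame index: (1×3600 + 9×60 + 29) × 25 + 11 = 104236.
Real time: 104236 / (25) = 104236/25 s.
Target frame: (104236/25) × (50) = 208472.

frame 208472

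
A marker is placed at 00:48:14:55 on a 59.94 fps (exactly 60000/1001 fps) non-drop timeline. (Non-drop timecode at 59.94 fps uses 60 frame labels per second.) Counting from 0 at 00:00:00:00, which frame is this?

Total seconds to the label: (0 × 3600 + 48 × 60 + 14) = 2894.
Frame index = 2894 × 60 + 55 = 173695.

173695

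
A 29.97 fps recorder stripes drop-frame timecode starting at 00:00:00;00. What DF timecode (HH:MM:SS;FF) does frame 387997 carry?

Each 10-minute DF block holds 10 × 60 × 30 − 9 × 2 = 17982 frames. 387997 ÷ 17982 → 21 full blocks, remainder 10375.
Within the partial block the first minute is 1800 frames and each further minute 1798, so 5 further minute boundaries passed. Total skipped labels = 18 × 21 + 2 × 5 = 388.
Non-drop label index = 387997 + 388 = 388385; at 30 labels/s that is 03:35:46:05, i.e. DF 03:35:46;05.

03:35:46;05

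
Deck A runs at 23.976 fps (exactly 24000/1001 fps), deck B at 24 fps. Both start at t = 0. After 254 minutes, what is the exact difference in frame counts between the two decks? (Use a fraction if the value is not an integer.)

254 min = 15240 s.
A emits 24000/1001 × 15240 = 365760000/1001 frames; B emits 24 × 15240 = 365760.
Difference = 365760/1001 frames (≈ 365.3946); B is ahead of A.

365760/1001 frames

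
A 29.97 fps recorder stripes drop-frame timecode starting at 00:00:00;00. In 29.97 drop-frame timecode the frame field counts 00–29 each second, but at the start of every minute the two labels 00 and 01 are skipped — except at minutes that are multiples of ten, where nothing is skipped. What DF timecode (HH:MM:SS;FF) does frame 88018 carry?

00:48:56;26

Ten DF minutes hold 17982 frames, so frame 88018 lies in block 4 (frames 71928–89909) with 16090 frames into that block.
The block's first minute is 1800 frames and the rest 1798 each; 16090 frames reaches minute 8, so 4 × 18 + 8 × 2 = 88 labels have been skipped so far.
Adding those back, label number 88018 + 88 = 88106 at 30 labels/s is 2936 s + 26 f = 0 h 48 min 56 s frame 26, i.e. 00:48:56;26.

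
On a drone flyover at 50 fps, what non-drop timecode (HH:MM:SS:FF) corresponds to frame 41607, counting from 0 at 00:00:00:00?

00:13:52:07

41607 ÷ 50 = 832 full seconds, remainder 7 frames.
832 s = 0 h 13 min 52 s.
Timecode: 00:13:52:07.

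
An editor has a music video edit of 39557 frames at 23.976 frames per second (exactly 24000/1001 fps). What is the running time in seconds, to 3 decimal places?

Running time = 39557 × 1001/24000 = 39596557/24000 s ≈ 1649.857 s.

1649.857 seconds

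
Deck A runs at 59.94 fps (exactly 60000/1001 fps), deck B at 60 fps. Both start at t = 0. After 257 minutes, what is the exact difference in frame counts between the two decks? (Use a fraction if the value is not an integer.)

925200/1001 frames

257 min = 15420 s.
A emits 60000/1001 × 15420 = 925200000/1001 frames; B emits 60 × 15420 = 925200.
Difference = 925200/1001 frames (≈ 924.2757); B is ahead of A.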